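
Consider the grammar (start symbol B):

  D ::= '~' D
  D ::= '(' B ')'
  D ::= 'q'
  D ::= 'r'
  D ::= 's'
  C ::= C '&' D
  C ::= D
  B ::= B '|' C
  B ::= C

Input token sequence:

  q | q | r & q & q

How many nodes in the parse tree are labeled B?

3

[B [B [B [C [D q]]] | [C [D q]]] | [C [C [C [D r]] & [D q]] & [D q]]]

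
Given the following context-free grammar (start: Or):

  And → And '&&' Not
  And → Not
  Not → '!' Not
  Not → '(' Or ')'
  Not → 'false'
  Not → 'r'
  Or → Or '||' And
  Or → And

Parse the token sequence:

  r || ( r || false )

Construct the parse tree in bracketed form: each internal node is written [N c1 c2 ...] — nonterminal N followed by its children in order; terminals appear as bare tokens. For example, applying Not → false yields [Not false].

Or
Or || And
And || And
Not || And
r || And
r || Not
r || ( Or )
r || ( Or || And )
r || ( And || And )
r || ( Not || And )
r || ( r || And )
r || ( r || Not )
r || ( r || false )

[Or [Or [And [Not r]]] || [And [Not ( [Or [Or [And [Not r]]] || [And [Not false]]] )]]]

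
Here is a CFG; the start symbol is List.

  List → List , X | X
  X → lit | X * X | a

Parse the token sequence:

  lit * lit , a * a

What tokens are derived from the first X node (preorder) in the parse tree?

[List [List [X [X lit] * [X lit]]] , [X [X a] * [X a]]]

lit * lit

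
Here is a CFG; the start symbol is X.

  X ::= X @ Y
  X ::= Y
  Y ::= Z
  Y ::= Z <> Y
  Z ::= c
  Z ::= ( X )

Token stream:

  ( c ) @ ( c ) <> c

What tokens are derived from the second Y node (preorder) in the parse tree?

[X [X [Y [Z ( [X [Y [Z c]]] )]]] @ [Y [Z ( [X [Y [Z c]]] )] <> [Y [Z c]]]]

c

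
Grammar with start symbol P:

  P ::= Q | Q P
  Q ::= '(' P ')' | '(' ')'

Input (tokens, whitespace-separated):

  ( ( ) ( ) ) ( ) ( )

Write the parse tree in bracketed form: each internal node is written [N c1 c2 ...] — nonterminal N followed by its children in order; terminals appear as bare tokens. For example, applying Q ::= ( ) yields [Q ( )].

[P [Q ( [P [Q ( )] [P [Q ( )]]] )] [P [Q ( )] [P [Q ( )]]]]

P
Q P
( P ) P
( Q P ) P
( ( ) P ) P
( ( ) Q ) P
( ( ) ( ) ) P
( ( ) ( ) ) Q P
( ( ) ( ) ) ( ) P
( ( ) ( ) ) ( ) Q
( ( ) ( ) ) ( ) ( )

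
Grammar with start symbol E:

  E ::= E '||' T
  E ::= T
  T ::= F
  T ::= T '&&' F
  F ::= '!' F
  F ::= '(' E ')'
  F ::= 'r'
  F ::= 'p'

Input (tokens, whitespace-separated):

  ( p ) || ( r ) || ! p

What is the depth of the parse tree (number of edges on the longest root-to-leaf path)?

[E [E [E [T [F ( [E [T [F p]]] )]]] || [T [F ( [E [T [F r]]] )]]] || [T [F ! [F p]]]]

8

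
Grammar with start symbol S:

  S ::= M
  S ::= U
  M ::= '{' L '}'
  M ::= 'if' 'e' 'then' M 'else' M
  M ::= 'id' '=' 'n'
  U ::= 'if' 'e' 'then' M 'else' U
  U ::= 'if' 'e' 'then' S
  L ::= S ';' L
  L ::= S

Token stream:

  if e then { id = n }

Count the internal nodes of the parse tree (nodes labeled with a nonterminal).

7

[S [U if e then [S [M { [L [S [M id = n]]] }]]]]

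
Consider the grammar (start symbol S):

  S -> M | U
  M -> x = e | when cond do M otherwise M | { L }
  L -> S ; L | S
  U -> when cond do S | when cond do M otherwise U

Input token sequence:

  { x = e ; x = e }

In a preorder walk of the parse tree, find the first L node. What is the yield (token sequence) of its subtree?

[S [M { [L [S [M x = e]] ; [L [S [M x = e]]]] }]]

x = e ; x = e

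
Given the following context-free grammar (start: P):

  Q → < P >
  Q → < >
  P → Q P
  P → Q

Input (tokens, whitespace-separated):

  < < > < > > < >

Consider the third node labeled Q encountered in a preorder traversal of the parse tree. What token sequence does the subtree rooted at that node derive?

< >

[P [Q < [P [Q < >] [P [Q < >]]] >] [P [Q < >]]]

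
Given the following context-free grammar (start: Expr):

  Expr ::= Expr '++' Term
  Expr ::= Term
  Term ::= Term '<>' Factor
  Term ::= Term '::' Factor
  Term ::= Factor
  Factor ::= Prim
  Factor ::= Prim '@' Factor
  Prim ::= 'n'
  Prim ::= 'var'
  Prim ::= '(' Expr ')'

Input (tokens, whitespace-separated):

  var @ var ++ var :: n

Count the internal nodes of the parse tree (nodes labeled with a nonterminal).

[Expr [Expr [Term [Factor [Prim var] @ [Factor [Prim var]]]]] ++ [Term [Term [Factor [Prim var]]] :: [Factor [Prim n]]]]

13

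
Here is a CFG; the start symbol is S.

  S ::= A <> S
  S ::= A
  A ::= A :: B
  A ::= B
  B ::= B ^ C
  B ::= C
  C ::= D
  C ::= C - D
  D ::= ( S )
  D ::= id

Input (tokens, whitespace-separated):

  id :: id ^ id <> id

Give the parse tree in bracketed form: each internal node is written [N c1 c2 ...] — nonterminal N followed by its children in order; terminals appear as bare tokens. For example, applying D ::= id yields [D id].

S
A <> S
A :: B <> S
B :: B <> S
C :: B <> S
D :: B <> S
id :: B <> S
id :: B ^ C <> S
id :: C ^ C <> S
id :: D ^ C <> S
id :: id ^ C <> S
id :: id ^ D <> S
id :: id ^ id <> S
id :: id ^ id <> A
id :: id ^ id <> B
id :: id ^ id <> C
id :: id ^ id <> D
id :: id ^ id <> id

[S [A [A [B [C [D id]]]] :: [B [B [C [D id]]] ^ [C [D id]]]] <> [S [A [B [C [D id]]]]]]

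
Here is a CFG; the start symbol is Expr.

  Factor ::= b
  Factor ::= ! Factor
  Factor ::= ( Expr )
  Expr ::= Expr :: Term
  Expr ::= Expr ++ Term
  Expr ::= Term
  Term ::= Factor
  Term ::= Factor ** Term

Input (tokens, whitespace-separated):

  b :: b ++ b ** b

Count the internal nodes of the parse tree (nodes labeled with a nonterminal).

11

[Expr [Expr [Expr [Term [Factor b]]] :: [Term [Factor b]]] ++ [Term [Factor b] ** [Term [Factor b]]]]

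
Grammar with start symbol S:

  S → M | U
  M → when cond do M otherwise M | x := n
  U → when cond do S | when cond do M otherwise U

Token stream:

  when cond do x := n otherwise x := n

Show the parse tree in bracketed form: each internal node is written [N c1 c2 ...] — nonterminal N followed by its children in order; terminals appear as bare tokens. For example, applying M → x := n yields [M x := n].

S
M
when cond do M otherwise M
when cond do x := n otherwise M
when cond do x := n otherwise x := n

[S [M when cond do [M x := n] otherwise [M x := n]]]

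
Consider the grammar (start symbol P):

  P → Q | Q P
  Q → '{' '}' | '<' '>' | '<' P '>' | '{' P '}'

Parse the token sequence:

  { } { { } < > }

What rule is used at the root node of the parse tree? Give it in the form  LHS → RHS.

P → Q P

[P [Q { }] [P [Q { [P [Q { }] [P [Q < >]]] }]]]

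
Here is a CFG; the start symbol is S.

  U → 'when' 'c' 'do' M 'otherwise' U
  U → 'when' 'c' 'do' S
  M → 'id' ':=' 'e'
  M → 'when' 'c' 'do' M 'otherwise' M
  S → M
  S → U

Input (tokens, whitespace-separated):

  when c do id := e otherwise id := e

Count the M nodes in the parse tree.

3

[S [M when c do [M id := e] otherwise [M id := e]]]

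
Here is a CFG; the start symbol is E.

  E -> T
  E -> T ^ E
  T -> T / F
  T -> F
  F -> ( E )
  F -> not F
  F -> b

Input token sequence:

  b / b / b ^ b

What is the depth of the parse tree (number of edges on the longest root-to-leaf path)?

[E [T [T [T [F b]] / [F b]] / [F b]] ^ [E [T [F b]]]]

5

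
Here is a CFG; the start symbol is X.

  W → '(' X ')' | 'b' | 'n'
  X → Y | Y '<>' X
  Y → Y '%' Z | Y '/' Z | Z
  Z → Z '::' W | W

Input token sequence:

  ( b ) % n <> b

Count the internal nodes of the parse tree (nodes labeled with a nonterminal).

15

[X [Y [Y [Z [W ( [X [Y [Z [W b]]]] )]]] % [Z [W n]]] <> [X [Y [Z [W b]]]]]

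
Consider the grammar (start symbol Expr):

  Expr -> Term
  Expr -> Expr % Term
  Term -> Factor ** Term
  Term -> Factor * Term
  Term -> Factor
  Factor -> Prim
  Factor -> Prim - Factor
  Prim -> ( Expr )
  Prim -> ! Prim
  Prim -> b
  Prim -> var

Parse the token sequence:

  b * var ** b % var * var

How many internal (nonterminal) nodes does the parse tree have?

[Expr [Expr [Term [Factor [Prim b]] * [Term [Factor [Prim var]] ** [Term [Factor [Prim b]]]]]] % [Term [Factor [Prim var]] * [Term [Factor [Prim var]]]]]

17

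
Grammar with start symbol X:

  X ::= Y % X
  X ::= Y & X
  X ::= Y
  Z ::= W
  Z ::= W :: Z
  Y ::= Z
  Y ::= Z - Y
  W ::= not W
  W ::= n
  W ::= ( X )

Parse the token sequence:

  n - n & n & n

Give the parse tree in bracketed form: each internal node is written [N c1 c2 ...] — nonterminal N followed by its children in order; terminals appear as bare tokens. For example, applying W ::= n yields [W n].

[X [Y [Z [W n]] - [Y [Z [W n]]]] & [X [Y [Z [W n]]] & [X [Y [Z [W n]]]]]]

X
Y & X
Z - Y & X
W - Y & X
n - Y & X
n - Z & X
n - W & X
n - n & X
n - n & Y & X
n - n & Z & X
n - n & W & X
n - n & n & X
n - n & n & Y
n - n & n & Z
n - n & n & W
n - n & n & n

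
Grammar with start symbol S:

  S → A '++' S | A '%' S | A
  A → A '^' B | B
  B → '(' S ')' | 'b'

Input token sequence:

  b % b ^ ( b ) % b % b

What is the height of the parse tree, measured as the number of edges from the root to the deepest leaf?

7

[S [A [B b]] % [S [A [A [B b]] ^ [B ( [S [A [B b]]] )]] % [S [A [B b]] % [S [A [B b]]]]]]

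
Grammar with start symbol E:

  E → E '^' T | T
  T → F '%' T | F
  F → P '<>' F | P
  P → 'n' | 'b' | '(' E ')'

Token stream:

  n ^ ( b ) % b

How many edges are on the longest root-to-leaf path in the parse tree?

[E [E [T [F [P n]]]] ^ [T [F [P ( [E [T [F [P b]]]] )]] % [T [F [P b]]]]]

8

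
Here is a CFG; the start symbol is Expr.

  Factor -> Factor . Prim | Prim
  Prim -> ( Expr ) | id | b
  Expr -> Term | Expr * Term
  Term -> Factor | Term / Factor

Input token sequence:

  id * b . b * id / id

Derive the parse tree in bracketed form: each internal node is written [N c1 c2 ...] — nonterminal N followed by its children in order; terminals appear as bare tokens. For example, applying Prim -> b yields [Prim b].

Expr
Expr * Term
Expr * Term * Term
Term * Term * Term
Factor * Term * Term
Prim * Term * Term
id * Term * Term
id * Factor * Term
id * Factor . Prim * Term
id * Prim . Prim * Term
id * b . Prim * Term
id * b . b * Term
id * b . b * Term / Factor
id * b . b * Factor / Factor
id * b . b * Prim / Factor
id * b . b * id / Factor
id * b . b * id / Prim
id * b . b * id / id

[Expr [Expr [Expr [Term [Factor [Prim id]]]] * [Term [Factor [Factor [Prim b]] . [Prim b]]]] * [Term [Term [Factor [Prim id]]] / [Factor [Prim id]]]]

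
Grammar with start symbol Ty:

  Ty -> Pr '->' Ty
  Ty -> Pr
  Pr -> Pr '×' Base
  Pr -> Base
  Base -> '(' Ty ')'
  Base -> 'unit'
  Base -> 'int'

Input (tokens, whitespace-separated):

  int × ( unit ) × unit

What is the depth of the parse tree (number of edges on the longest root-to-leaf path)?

7

[Ty [Pr [Pr [Pr [Base int]] × [Base ( [Ty [Pr [Base unit]]] )]] × [Base unit]]]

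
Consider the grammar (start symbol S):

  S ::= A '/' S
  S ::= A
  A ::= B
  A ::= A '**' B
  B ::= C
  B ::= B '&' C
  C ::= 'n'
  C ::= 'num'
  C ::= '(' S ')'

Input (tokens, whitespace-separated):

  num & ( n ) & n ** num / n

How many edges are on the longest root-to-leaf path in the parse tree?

[S [A [A [B [B [B [C num]] & [C ( [S [A [B [C n]]]] )]] & [C n]]] ** [B [C num]]] / [S [A [B [C n]]]]]

10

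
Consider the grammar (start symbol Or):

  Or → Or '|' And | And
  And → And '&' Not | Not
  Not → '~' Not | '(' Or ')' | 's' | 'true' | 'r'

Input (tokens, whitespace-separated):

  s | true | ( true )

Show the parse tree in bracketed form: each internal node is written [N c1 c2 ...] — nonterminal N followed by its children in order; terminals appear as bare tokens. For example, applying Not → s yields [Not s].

Or
Or | And
Or | And | And
And | And | And
Not | And | And
s | And | And
s | Not | And
s | true | And
s | true | Not
s | true | ( Or )
s | true | ( And )
s | true | ( Not )
s | true | ( true )

[Or [Or [Or [And [Not s]]] | [And [Not true]]] | [And [Not ( [Or [And [Not true]]] )]]]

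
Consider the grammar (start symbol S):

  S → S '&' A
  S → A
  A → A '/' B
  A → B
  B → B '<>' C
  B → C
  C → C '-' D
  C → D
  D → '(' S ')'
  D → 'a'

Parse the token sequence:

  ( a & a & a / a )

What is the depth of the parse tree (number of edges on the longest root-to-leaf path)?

12

[S [A [B [C [D ( [S [S [S [A [B [C [D a]]]]] & [A [B [C [D a]]]]] & [A [A [B [C [D a]]]] / [B [C [D a]]]]] )]]]]]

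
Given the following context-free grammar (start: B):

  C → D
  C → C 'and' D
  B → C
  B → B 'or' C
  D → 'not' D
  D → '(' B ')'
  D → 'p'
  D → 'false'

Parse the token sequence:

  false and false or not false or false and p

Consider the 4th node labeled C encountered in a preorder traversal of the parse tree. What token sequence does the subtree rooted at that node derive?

[B [B [B [C [C [D false]] and [D false]]] or [C [D not [D false]]]] or [C [C [D false]] and [D p]]]

false and p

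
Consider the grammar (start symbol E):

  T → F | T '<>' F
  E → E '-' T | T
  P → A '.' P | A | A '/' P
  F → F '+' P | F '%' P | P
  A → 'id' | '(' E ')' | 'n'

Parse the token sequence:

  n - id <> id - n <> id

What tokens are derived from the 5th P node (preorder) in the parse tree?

id

[E [E [E [T [F [P [A n]]]]] - [T [T [F [P [A id]]]] <> [F [P [A id]]]]] - [T [T [F [P [A n]]]] <> [F [P [A id]]]]]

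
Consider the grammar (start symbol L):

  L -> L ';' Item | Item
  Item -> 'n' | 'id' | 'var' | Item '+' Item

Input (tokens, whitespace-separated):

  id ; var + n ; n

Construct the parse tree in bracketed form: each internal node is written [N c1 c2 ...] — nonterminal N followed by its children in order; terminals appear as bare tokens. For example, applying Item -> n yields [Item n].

[L [L [L [Item id]] ; [Item [Item var] + [Item n]]] ; [Item n]]

L
L ; Item
L ; Item ; Item
Item ; Item ; Item
id ; Item ; Item
id ; Item + Item ; Item
id ; var + Item ; Item
id ; var + n ; Item
id ; var + n ; n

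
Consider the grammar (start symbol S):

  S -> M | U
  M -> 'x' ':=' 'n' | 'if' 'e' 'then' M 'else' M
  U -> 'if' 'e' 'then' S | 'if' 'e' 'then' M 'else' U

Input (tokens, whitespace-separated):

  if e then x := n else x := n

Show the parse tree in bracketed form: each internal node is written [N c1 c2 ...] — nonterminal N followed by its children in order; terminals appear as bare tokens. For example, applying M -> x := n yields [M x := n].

S
M
if e then M else M
if e then x := n else M
if e then x := n else x := n

[S [M if e then [M x := n] else [M x := n]]]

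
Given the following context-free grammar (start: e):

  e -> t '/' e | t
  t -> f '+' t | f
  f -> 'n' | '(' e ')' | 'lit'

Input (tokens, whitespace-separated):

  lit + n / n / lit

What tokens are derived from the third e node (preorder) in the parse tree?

lit

[e [t [f lit] + [t [f n]]] / [e [t [f n]] / [e [t [f lit]]]]]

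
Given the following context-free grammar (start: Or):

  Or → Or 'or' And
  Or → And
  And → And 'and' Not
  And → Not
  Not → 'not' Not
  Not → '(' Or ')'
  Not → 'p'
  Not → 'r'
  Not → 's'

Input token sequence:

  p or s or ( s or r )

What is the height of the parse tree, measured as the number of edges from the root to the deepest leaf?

7

[Or [Or [Or [And [Not p]]] or [And [Not s]]] or [And [Not ( [Or [Or [And [Not s]]] or [And [Not r]]] )]]]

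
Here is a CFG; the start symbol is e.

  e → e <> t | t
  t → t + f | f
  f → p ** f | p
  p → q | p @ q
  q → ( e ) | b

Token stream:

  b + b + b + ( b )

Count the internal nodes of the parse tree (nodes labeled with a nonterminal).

22

[e [t [t [t [t [f [p [q b]]]] + [f [p [q b]]]] + [f [p [q b]]]] + [f [p [q ( [e [t [f [p [q b]]]]] )]]]]]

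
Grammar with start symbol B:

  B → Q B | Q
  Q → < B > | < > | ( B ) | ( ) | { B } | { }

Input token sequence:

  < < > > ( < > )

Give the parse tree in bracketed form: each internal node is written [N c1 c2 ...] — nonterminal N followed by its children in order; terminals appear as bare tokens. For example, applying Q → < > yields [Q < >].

[B [Q < [B [Q < >]] >] [B [Q ( [B [Q < >]] )]]]

B
Q B
< B > B
< Q > B
< < > > B
< < > > Q
< < > > ( B )
< < > > ( Q )
< < > > ( < > )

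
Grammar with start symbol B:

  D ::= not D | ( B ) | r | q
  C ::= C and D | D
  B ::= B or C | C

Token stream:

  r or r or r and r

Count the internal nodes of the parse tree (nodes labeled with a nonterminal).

[B [B [B [C [D r]]] or [C [D r]]] or [C [C [D r]] and [D r]]]

11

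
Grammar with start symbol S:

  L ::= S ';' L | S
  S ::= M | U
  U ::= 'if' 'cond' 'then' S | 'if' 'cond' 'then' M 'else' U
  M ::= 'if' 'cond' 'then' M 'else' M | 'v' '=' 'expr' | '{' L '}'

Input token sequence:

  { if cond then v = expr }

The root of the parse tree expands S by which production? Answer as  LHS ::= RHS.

[S [M { [L [S [U if cond then [S [M v = expr]]]]] }]]

S ::= M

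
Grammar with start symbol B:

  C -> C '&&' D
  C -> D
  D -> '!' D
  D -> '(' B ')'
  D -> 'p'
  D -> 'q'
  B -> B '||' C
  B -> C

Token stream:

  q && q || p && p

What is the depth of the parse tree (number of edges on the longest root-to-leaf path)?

5

[B [B [C [C [D q]] && [D q]]] || [C [C [D p]] && [D p]]]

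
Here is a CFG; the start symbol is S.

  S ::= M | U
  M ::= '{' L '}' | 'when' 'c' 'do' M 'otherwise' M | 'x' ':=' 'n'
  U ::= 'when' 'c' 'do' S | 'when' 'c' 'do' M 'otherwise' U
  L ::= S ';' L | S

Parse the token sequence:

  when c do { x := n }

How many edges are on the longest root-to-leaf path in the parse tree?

[S [U when c do [S [M { [L [S [M x := n]]] }]]]]

7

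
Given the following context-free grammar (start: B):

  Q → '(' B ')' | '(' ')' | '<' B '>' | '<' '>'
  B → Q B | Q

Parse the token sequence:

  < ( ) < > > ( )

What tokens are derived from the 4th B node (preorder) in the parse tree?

( )

[B [Q < [B [Q ( )] [B [Q < >]]] >] [B [Q ( )]]]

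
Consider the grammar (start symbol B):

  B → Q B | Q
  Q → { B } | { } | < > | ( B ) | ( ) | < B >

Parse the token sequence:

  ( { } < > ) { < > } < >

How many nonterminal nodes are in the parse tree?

12

[B [Q ( [B [Q { }] [B [Q < >]]] )] [B [Q { [B [Q < >]] }] [B [Q < >]]]]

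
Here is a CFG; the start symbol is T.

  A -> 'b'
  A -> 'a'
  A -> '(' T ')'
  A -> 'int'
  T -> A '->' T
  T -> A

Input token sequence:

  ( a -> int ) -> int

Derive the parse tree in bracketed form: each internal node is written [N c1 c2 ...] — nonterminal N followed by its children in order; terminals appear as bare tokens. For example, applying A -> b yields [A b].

[T [A ( [T [A a] -> [T [A int]]] )] -> [T [A int]]]

T
A -> T
( T ) -> T
( A -> T ) -> T
( a -> T ) -> T
( a -> A ) -> T
( a -> int ) -> T
( a -> int ) -> A
( a -> int ) -> int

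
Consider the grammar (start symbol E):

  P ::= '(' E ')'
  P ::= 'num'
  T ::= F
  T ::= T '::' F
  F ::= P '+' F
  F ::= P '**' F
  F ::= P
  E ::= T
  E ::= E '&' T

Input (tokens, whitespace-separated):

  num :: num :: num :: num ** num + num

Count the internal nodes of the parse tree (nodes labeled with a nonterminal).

[E [T [T [T [T [F [P num]]] :: [F [P num]]] :: [F [P num]]] :: [F [P num] ** [F [P num] + [F [P num]]]]]]

17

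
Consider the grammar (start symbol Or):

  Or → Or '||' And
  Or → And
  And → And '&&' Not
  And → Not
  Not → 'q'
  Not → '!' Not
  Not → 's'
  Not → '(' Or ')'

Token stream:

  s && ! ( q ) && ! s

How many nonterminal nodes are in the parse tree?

12

[Or [And [And [And [Not s]] && [Not ! [Not ( [Or [And [Not q]]] )]]] && [Not ! [Not s]]]]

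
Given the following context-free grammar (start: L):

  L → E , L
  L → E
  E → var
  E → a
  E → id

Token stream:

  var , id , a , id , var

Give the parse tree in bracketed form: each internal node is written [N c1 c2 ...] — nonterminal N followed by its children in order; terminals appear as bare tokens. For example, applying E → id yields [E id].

L
E , L
var , L
var , E , L
var , id , L
var , id , E , L
var , id , a , L
var , id , a , E , L
var , id , a , id , L
var , id , a , id , E
var , id , a , id , var

[L [E var] , [L [E id] , [L [E a] , [L [E id] , [L [E var]]]]]]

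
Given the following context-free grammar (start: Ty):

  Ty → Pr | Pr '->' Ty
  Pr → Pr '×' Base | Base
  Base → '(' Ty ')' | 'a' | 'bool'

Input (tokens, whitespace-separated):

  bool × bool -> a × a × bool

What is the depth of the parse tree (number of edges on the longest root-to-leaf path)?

[Ty [Pr [Pr [Base bool]] × [Base bool]] -> [Ty [Pr [Pr [Pr [Base a]] × [Base a]] × [Base bool]]]]

6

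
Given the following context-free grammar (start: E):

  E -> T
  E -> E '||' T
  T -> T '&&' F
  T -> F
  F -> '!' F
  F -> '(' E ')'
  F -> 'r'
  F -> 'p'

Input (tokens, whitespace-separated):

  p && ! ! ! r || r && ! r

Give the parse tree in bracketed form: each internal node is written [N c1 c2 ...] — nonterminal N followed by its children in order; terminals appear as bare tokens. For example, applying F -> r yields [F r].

E
E || T
T || T
T && F || T
F && F || T
p && F || T
p && ! F || T
p && ! ! F || T
p && ! ! ! F || T
p && ! ! ! r || T
p && ! ! ! r || T && F
p && ! ! ! r || F && F
p && ! ! ! r || r && F
p && ! ! ! r || r && ! F
p && ! ! ! r || r && ! r

[E [E [T [T [F p]] && [F ! [F ! [F ! [F r]]]]]] || [T [T [F r]] && [F ! [F r]]]]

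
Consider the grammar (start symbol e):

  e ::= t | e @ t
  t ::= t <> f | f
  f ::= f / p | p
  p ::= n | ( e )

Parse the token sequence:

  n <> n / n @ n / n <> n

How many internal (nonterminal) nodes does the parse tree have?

18

[e [e [t [t [f [p n]]] <> [f [f [p n]] / [p n]]]] @ [t [t [f [f [p n]] / [p n]]] <> [f [p n]]]]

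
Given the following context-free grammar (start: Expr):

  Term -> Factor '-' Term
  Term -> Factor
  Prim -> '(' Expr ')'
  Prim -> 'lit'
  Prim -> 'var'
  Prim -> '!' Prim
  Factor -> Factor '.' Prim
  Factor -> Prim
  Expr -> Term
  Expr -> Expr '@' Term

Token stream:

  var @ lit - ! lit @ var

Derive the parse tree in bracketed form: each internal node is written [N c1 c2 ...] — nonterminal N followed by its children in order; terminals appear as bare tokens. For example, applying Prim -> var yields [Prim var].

[Expr [Expr [Expr [Term [Factor [Prim var]]]] @ [Term [Factor [Prim lit]] - [Term [Factor [Prim ! [Prim lit]]]]]] @ [Term [Factor [Prim var]]]]

Expr
Expr @ Term
Expr @ Term @ Term
Term @ Term @ Term
Factor @ Term @ Term
Prim @ Term @ Term
var @ Term @ Term
var @ Factor - Term @ Term
var @ Prim - Term @ Term
var @ lit - Term @ Term
var @ lit - Factor @ Term
var @ lit - Prim @ Term
var @ lit - ! Prim @ Term
var @ lit - ! lit @ Term
var @ lit - ! lit @ Factor
var @ lit - ! lit @ Prim
var @ lit - ! lit @ var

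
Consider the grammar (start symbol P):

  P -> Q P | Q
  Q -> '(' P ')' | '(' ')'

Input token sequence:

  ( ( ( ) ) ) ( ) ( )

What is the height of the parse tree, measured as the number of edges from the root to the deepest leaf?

6

[P [Q ( [P [Q ( [P [Q ( )]] )]] )] [P [Q ( )] [P [Q ( )]]]]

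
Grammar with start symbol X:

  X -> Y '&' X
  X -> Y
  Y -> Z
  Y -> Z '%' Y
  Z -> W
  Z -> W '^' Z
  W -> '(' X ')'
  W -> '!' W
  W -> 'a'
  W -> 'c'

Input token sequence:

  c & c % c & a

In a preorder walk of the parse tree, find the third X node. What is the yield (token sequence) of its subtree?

[X [Y [Z [W c]]] & [X [Y [Z [W c]] % [Y [Z [W c]]]] & [X [Y [Z [W a]]]]]]

a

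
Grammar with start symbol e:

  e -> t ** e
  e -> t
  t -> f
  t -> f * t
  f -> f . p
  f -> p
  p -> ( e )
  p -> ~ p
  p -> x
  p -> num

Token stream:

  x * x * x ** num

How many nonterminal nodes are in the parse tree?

[e [t [f [p x]] * [t [f [p x]] * [t [f [p x]]]]] ** [e [t [f [p num]]]]]

14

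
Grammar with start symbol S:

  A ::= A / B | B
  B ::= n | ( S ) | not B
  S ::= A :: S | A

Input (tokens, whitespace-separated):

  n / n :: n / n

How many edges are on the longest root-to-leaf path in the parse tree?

5

[S [A [A [B n]] / [B n]] :: [S [A [A [B n]] / [B n]]]]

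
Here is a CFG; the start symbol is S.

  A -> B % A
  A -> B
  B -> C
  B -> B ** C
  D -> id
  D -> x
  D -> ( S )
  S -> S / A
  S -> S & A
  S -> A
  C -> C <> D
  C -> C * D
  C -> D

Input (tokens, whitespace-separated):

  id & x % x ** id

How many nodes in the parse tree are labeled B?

4

[S [S [A [B [C [D id]]]]] & [A [B [C [D x]]] % [A [B [B [C [D x]]] ** [C [D id]]]]]]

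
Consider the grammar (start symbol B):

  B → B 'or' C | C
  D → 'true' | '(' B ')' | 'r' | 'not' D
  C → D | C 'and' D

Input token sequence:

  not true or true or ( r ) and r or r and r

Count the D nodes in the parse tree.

8

[B [B [B [B [C [D not [D true]]]] or [C [D true]]] or [C [C [D ( [B [C [D r]]] )]] and [D r]]] or [C [C [D r]] and [D r]]]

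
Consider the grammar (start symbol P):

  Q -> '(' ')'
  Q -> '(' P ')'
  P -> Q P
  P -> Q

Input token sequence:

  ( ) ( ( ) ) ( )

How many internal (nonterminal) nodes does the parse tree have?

8

[P [Q ( )] [P [Q ( [P [Q ( )]] )] [P [Q ( )]]]]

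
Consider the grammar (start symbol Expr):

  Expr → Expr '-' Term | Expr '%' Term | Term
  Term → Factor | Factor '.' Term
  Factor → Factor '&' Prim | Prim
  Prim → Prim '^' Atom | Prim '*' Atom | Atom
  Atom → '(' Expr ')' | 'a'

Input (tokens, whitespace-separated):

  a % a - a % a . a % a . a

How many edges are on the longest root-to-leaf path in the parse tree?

[Expr [Expr [Expr [Expr [Expr [Term [Factor [Prim [Atom a]]]]] % [Term [Factor [Prim [Atom a]]]]] - [Term [Factor [Prim [Atom a]]]]] % [Term [Factor [Prim [Atom a]]] . [Term [Factor [Prim [Atom a]]]]]] % [Term [Factor [Prim [Atom a]]] . [Term [Factor [Prim [Atom a]]]]]]

9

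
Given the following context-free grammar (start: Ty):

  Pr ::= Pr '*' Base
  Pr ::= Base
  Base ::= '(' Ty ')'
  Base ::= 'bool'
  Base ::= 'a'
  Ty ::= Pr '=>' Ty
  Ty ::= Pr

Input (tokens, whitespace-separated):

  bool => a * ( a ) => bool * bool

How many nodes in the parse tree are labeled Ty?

[Ty [Pr [Base bool]] => [Ty [Pr [Pr [Base a]] * [Base ( [Ty [Pr [Base a]]] )]] => [Ty [Pr [Pr [Base bool]] * [Base bool]]]]]

4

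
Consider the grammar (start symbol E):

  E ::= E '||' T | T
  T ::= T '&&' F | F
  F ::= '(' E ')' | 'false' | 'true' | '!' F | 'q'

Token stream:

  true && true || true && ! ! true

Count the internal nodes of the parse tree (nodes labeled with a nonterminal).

12

[E [E [T [T [F true]] && [F true]]] || [T [T [F true]] && [F ! [F ! [F true]]]]]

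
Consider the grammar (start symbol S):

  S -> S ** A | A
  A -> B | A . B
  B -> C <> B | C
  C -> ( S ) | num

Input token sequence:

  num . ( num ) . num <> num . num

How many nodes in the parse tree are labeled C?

6

[S [A [A [A [A [B [C num]]] . [B [C ( [S [A [B [C num]]]] )]]] . [B [C num] <> [B [C num]]]] . [B [C num]]]]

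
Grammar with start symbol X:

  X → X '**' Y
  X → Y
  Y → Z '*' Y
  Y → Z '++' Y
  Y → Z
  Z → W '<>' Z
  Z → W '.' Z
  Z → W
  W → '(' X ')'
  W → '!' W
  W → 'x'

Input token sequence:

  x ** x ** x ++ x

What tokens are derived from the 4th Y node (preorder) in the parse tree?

[X [X [X [Y [Z [W x]]]] ** [Y [Z [W x]]]] ** [Y [Z [W x]] ++ [Y [Z [W x]]]]]

x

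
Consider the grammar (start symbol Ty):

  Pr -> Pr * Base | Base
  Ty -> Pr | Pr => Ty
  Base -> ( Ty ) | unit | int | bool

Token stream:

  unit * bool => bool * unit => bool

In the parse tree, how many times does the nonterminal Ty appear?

[Ty [Pr [Pr [Base unit]] * [Base bool]] => [Ty [Pr [Pr [Base bool]] * [Base unit]] => [Ty [Pr [Base bool]]]]]

3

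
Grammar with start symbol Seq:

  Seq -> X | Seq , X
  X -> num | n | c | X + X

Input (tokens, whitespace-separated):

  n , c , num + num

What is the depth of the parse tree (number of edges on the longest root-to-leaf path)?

[Seq [Seq [Seq [X n]] , [X c]] , [X [X num] + [X num]]]

4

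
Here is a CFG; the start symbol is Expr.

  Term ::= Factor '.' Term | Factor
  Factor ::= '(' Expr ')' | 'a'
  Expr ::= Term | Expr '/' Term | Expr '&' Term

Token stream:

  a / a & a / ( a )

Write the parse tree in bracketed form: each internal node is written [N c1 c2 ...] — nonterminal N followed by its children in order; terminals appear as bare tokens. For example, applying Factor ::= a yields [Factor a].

[Expr [Expr [Expr [Expr [Term [Factor a]]] / [Term [Factor a]]] & [Term [Factor a]]] / [Term [Factor ( [Expr [Term [Factor a]]] )]]]

Expr
Expr / Term
Expr & Term / Term
Expr / Term & Term / Term
Term / Term & Term / Term
Factor / Term & Term / Term
a / Term & Term / Term
a / Factor & Term / Term
a / a & Term / Term
a / a & Factor / Term
a / a & a / Term
a / a & a / Factor
a / a & a / ( Expr )
a / a & a / ( Term )
a / a & a / ( Factor )
a / a & a / ( a )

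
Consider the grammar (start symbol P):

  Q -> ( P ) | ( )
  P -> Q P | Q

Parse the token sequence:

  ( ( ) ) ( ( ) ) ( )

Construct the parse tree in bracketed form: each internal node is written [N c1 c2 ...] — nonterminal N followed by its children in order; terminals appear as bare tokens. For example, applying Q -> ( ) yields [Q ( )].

[P [Q ( [P [Q ( )]] )] [P [Q ( [P [Q ( )]] )] [P [Q ( )]]]]

P
Q P
( P ) P
( Q ) P
( ( ) ) P
( ( ) ) Q P
( ( ) ) ( P ) P
( ( ) ) ( Q ) P
( ( ) ) ( ( ) ) P
( ( ) ) ( ( ) ) Q
( ( ) ) ( ( ) ) ( )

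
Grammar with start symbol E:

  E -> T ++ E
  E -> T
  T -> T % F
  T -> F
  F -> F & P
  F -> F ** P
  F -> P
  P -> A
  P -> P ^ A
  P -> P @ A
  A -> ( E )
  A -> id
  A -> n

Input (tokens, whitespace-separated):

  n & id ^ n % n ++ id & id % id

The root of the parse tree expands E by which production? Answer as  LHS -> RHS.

E -> T ++ E

[E [T [T [F [F [P [A n]]] & [P [P [A id]] ^ [A n]]]] % [F [P [A n]]]] ++ [E [T [T [F [F [P [A id]]] & [P [A id]]]] % [F [P [A id]]]]]]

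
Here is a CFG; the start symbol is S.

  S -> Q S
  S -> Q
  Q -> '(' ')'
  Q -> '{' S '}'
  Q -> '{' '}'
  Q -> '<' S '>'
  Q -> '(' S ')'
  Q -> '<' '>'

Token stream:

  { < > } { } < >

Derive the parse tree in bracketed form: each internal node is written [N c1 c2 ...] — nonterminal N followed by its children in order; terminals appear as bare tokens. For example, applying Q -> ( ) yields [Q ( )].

S
Q S
{ S } S
{ Q } S
{ < > } S
{ < > } Q S
{ < > } { } S
{ < > } { } Q
{ < > } { } < >

[S [Q { [S [Q < >]] }] [S [Q { }] [S [Q < >]]]]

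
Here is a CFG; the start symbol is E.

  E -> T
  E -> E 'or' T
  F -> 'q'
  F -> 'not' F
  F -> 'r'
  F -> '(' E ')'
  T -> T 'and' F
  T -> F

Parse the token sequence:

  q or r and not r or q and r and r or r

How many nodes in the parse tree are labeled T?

7

[E [E [E [E [T [F q]]] or [T [T [F r]] and [F not [F r]]]] or [T [T [T [F q]] and [F r]] and [F r]]] or [T [F r]]]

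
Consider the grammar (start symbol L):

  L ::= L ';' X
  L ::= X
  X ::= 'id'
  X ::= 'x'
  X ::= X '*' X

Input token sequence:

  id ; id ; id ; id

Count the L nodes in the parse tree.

[L [L [L [L [X id]] ; [X id]] ; [X id]] ; [X id]]

4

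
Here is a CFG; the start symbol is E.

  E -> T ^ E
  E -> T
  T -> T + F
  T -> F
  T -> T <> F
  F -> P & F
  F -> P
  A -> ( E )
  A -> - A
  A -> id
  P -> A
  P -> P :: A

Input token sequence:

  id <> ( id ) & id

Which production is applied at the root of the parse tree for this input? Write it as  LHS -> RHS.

[E [T [T [F [P [A id]]]] <> [F [P [A ( [E [T [F [P [A id]]]]] )]] & [F [P [A id]]]]]]

E -> T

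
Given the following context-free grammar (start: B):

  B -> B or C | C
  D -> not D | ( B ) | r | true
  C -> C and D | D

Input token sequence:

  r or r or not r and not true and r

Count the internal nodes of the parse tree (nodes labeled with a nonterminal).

[B [B [B [C [D r]]] or [C [D r]]] or [C [C [C [D not [D r]]] and [D not [D true]]] and [D r]]]

15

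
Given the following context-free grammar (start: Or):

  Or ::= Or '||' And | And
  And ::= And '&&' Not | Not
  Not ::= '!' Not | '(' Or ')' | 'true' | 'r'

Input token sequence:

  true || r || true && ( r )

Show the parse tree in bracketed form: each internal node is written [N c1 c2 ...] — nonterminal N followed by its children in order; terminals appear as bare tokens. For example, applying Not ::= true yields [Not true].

Or
Or || And
Or || And || And
And || And || And
Not || And || And
true || And || And
true || Not || And
true || r || And
true || r || And && Not
true || r || Not && Not
true || r || true && Not
true || r || true && ( Or )
true || r || true && ( And )
true || r || true && ( Not )
true || r || true && ( r )

[Or [Or [Or [And [Not true]]] || [And [Not r]]] || [And [And [Not true]] && [Not ( [Or [And [Not r]]] )]]]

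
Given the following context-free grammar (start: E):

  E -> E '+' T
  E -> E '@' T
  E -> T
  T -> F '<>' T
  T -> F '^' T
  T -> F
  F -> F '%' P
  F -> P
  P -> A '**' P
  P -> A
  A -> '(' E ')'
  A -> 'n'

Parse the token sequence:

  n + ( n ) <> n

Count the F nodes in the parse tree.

4

[E [E [T [F [P [A n]]]]] + [T [F [P [A ( [E [T [F [P [A n]]]]] )]]] <> [T [F [P [A n]]]]]]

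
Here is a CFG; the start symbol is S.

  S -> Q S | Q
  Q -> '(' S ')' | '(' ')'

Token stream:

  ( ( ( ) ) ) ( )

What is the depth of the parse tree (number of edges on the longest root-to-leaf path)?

[S [Q ( [S [Q ( [S [Q ( )]] )]] )] [S [Q ( )]]]

6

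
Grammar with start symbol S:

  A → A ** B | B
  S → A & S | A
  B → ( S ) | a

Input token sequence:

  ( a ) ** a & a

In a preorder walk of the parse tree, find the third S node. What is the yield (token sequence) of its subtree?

a

[S [A [A [B ( [S [A [B a]]] )]] ** [B a]] & [S [A [B a]]]]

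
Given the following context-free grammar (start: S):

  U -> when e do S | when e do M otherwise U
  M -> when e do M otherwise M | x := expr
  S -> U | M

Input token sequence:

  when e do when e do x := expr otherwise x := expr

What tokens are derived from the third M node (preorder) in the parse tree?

x := expr

[S [U when e do [S [M when e do [M x := expr] otherwise [M x := expr]]]]]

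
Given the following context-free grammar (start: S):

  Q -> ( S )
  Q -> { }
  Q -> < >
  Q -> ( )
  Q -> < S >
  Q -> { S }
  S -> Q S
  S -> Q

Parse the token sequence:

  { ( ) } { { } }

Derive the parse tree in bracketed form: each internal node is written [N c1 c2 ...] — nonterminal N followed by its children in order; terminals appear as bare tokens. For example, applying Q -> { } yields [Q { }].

S
Q S
{ S } S
{ Q } S
{ ( ) } S
{ ( ) } Q
{ ( ) } { S }
{ ( ) } { Q }
{ ( ) } { { } }

[S [Q { [S [Q ( )]] }] [S [Q { [S [Q { }]] }]]]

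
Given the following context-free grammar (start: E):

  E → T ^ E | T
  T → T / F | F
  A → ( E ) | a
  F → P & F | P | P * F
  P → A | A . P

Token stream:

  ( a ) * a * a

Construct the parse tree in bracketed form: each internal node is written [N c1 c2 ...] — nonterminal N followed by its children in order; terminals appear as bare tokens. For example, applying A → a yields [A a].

[E [T [F [P [A ( [E [T [F [P [A a]]]]] )]] * [F [P [A a]] * [F [P [A a]]]]]]]

E
T
F
P * F
A * F
( E ) * F
( T ) * F
( F ) * F
( P ) * F
( A ) * F
( a ) * F
( a ) * P * F
( a ) * A * F
( a ) * a * F
( a ) * a * P
( a ) * a * A
( a ) * a * a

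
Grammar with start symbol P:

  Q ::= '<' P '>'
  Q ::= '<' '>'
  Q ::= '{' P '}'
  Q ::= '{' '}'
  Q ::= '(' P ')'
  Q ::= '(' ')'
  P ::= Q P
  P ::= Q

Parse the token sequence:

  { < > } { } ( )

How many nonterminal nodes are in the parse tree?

[P [Q { [P [Q < >]] }] [P [Q { }] [P [Q ( )]]]]

8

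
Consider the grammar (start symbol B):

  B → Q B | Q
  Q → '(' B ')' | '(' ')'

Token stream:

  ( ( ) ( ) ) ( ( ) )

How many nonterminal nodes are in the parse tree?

[B [Q ( [B [Q ( )] [B [Q ( )]]] )] [B [Q ( [B [Q ( )]] )]]]

10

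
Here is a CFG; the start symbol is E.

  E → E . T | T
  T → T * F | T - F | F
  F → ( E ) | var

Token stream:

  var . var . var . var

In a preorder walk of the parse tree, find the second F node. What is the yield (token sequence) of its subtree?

[E [E [E [E [T [F var]]] . [T [F var]]] . [T [F var]]] . [T [F var]]]

var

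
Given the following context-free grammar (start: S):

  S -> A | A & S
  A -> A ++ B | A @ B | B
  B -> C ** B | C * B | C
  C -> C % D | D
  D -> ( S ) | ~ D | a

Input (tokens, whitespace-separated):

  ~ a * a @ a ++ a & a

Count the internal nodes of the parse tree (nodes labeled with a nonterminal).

[S [A [A [A [B [C [D ~ [D a]]] * [B [C [D a]]]]] @ [B [C [D a]]]] ++ [B [C [D a]]]] & [S [A [B [C [D a]]]]]]

22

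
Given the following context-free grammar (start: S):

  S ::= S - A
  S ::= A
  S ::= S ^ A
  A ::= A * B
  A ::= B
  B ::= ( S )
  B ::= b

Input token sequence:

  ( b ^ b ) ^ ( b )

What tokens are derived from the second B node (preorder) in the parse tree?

[S [S [A [B ( [S [S [A [B b]]] ^ [A [B b]]] )]]] ^ [A [B ( [S [A [B b]]] )]]]

b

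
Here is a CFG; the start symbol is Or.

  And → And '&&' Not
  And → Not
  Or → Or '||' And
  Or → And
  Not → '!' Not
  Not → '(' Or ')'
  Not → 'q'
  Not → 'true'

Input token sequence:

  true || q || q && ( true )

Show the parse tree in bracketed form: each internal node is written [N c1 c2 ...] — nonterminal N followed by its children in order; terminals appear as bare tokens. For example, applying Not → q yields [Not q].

Or
Or || And
Or || And || And
And || And || And
Not || And || And
true || And || And
true || Not || And
true || q || And
true || q || And && Not
true || q || Not && Not
true || q || q && Not
true || q || q && ( Or )
true || q || q && ( And )
true || q || q && ( Not )
true || q || q && ( true )

[Or [Or [Or [And [Not true]]] || [And [Not q]]] || [And [And [Not q]] && [Not ( [Or [And [Not true]]] )]]]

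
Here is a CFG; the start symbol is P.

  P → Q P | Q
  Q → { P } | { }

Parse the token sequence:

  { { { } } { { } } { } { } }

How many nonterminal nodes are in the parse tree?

14

[P [Q { [P [Q { [P [Q { }]] }] [P [Q { [P [Q { }]] }] [P [Q { }] [P [Q { }]]]]] }]]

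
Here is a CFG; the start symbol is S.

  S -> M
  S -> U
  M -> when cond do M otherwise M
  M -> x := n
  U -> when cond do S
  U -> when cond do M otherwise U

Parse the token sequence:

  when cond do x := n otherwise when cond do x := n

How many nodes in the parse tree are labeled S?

2

[S [U when cond do [M x := n] otherwise [U when cond do [S [M x := n]]]]]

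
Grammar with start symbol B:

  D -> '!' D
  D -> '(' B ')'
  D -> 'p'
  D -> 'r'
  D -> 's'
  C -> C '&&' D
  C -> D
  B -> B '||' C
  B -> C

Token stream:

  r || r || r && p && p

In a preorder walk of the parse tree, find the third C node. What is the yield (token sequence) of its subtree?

r && p && p

[B [B [B [C [D r]]] || [C [D r]]] || [C [C [C [D r]] && [D p]] && [D p]]]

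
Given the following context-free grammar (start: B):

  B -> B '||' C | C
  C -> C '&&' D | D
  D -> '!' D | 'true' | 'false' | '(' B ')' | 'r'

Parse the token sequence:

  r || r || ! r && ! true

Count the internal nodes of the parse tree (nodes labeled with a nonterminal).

[B [B [B [C [D r]]] || [C [D r]]] || [C [C [D ! [D r]]] && [D ! [D true]]]]

13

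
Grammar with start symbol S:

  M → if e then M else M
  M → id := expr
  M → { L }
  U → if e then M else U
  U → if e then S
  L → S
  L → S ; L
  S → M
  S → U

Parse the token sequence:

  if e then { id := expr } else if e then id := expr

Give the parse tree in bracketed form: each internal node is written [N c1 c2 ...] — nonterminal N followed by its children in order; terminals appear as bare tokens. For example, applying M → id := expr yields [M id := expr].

S
U
if e then M else U
if e then { L } else U
if e then { S } else U
if e then { M } else U
if e then { id := expr } else U
if e then { id := expr } else if e then S
if e then { id := expr } else if e then M
if e then { id := expr } else if e then id := expr

[S [U if e then [M { [L [S [M id := expr]]] }] else [U if e then [S [M id := expr]]]]]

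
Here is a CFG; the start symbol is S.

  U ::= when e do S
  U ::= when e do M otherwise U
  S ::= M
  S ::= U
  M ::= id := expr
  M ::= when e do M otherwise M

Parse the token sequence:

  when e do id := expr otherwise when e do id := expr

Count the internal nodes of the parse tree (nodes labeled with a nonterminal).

6

[S [U when e do [M id := expr] otherwise [U when e do [S [M id := expr]]]]]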